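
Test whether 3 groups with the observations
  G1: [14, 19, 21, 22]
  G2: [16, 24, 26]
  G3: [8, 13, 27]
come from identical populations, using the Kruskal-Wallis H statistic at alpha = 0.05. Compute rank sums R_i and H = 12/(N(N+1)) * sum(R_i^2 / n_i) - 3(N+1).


Step 1: Combine all N = 10 observations and assign midranks.
sorted (value, group, rank): (8,G3,1), (13,G3,2), (14,G1,3), (16,G2,4), (19,G1,5), (21,G1,6), (22,G1,7), (24,G2,8), (26,G2,9), (27,G3,10)
Step 2: Sum ranks within each group.
R_1 = 21 (n_1 = 4)
R_2 = 21 (n_2 = 3)
R_3 = 13 (n_3 = 3)
Step 3: H = 12/(N(N+1)) * sum(R_i^2/n_i) - 3(N+1)
     = 12/(10*11) * (21^2/4 + 21^2/3 + 13^2/3) - 3*11
     = 0.109091 * 313.583 - 33
     = 1.209091.
Step 4: No ties, so H is used without correction.
Step 5: Under H0, H ~ chi^2(2); p-value = 0.546323.
Step 6: alpha = 0.05. fail to reject H0.

H = 1.2091, df = 2, p = 0.546323, fail to reject H0.


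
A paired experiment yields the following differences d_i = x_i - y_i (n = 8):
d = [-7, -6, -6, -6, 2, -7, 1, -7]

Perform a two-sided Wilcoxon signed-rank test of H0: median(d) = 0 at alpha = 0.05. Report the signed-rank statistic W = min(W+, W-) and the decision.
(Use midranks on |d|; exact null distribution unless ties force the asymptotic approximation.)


Step 1: Drop any zero differences (none here) and take |d_i|.
|d| = [7, 6, 6, 6, 2, 7, 1, 7]
Step 2: Midrank |d_i| (ties get averaged ranks).
ranks: |7|->7, |6|->4, |6|->4, |6|->4, |2|->2, |7|->7, |1|->1, |7|->7
Step 3: Attach original signs; sum ranks with positive sign and with negative sign.
W+ = 2 + 1 = 3
W- = 7 + 4 + 4 + 4 + 7 + 7 = 33
(Check: W+ + W- = 36 should equal n(n+1)/2 = 36.)
Step 4: Test statistic W = min(W+, W-) = 3.
Step 5: Ties in |d|, so use the tie-corrected normal approximation.
        E[W] = n(n+1)/4 = 8*9/4 = 18.
        Tie groups: |d|=6 (t=3), |d|=7 (t=3); sum(t^3 - t) = 48.
        Var[W] = n(n+1)(2n+1)/24 - sum(t^3-t)/48 = 1224/24 - 48/48 = 50.
        z = (W - E[W]) / sqrt(Var[W]) = (3 - 18) / 7.0711 = -2.1213.
        Two-sided p = 2*Phi(z) = 0.033895.
Step 6: alpha = 0.05. reject H0.

W+ = 3, W- = 33, W = min = 3, p = 0.033895, reject H0.


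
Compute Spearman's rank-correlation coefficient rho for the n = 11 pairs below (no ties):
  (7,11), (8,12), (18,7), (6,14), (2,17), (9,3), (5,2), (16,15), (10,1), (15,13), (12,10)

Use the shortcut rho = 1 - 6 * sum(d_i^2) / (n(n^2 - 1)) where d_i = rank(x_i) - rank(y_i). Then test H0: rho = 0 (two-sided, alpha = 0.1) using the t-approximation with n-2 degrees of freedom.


Step 1: Rank x and y separately (midranks; no ties here).
rank(x): 7->4, 8->5, 18->11, 6->3, 2->1, 9->6, 5->2, 16->10, 10->7, 15->9, 12->8
rank(y): 11->6, 12->7, 7->4, 14->9, 17->11, 3->3, 2->2, 15->10, 1->1, 13->8, 10->5
Step 2: d_i = R_x(i) - R_y(i); compute d_i^2.
  (4-6)^2=4, (5-7)^2=4, (11-4)^2=49, (3-9)^2=36, (1-11)^2=100, (6-3)^2=9, (2-2)^2=0, (10-10)^2=0, (7-1)^2=36, (9-8)^2=1, (8-5)^2=9
sum(d^2) = 248.
Step 3: rho = 1 - 6*248 / (11*(11^2 - 1)) = 1 - 1488/1320 = -0.127273.
Step 4: Under H0, t = rho * sqrt((n-2)/(1-rho^2)) = -0.3849 ~ t(9).
Step 5: Two-sided p-value from the t-distribution with 9 df = 0.709215.
Step 6: alpha = 0.1. fail to reject H0.

rho = -0.1273, p = 0.709215, fail to reject H0 at alpha = 0.1.


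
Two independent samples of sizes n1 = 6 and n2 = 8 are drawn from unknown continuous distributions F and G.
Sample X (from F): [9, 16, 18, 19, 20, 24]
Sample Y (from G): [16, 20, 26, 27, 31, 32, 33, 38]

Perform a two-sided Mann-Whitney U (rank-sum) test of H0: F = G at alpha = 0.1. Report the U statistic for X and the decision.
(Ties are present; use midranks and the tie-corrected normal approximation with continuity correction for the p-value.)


Step 1: Combine and sort all 14 observations; assign midranks.
sorted (value, group): (9,X), (16,X), (16,Y), (18,X), (19,X), (20,X), (20,Y), (24,X), (26,Y), (27,Y), (31,Y), (32,Y), (33,Y), (38,Y)
ranks: 9->1, 16->2.5, 16->2.5, 18->4, 19->5, 20->6.5, 20->6.5, 24->8, 26->9, 27->10, 31->11, 32->12, 33->13, 38->14
Step 2: Rank sum for X: R1 = 1 + 2.5 + 4 + 5 + 6.5 + 8 = 27.
Step 3: U_X = R1 - n1(n1+1)/2 = 27 - 6*7/2 = 27 - 21 = 6.
       U_Y = n1*n2 - U_X = 48 - 6 = 42.
Step 4: Ties are present, so use the tie-corrected normal approximation (with continuity correction) for the p-value.
Step 5: p-value = 0.023560; compare to alpha = 0.1. reject H0.

U_X = 6, p = 0.023560, reject H0 at alpha = 0.1.


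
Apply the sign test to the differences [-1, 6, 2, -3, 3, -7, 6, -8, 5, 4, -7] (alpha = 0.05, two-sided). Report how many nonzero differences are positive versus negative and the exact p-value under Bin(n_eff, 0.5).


Step 1: Discard zero differences. Original n = 11; n_eff = number of nonzero differences = 11.
Nonzero differences (with sign): -1, +6, +2, -3, +3, -7, +6, -8, +5, +4, -7
Step 2: Count signs: positive = 6, negative = 5.
Step 3: Under H0: P(positive) = 0.5, so the number of positives S ~ Bin(11, 0.5).
Step 4: Two-sided exact p-value = sum of Bin(11,0.5) probabilities at or below the observed probability = 1.000000.
Step 5: alpha = 0.05. fail to reject H0.

n_eff = 11, pos = 6, neg = 5, p = 1.000000, fail to reject H0.


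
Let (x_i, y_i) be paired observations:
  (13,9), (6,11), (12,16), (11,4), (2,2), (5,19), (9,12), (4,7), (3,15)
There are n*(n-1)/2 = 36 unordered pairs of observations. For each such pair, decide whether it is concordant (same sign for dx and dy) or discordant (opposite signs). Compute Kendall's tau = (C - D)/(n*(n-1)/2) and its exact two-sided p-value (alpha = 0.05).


Step 1: Enumerate the 36 unordered pairs (i,j) with i<j and classify each by sign(x_j-x_i) * sign(y_j-y_i).
  (1,2):dx=-7,dy=+2->D; (1,3):dx=-1,dy=+7->D; (1,4):dx=-2,dy=-5->C; (1,5):dx=-11,dy=-7->C
  (1,6):dx=-8,dy=+10->D; (1,7):dx=-4,dy=+3->D; (1,8):dx=-9,dy=-2->C; (1,9):dx=-10,dy=+6->D
  (2,3):dx=+6,dy=+5->C; (2,4):dx=+5,dy=-7->D; (2,5):dx=-4,dy=-9->C; (2,6):dx=-1,dy=+8->D
  (2,7):dx=+3,dy=+1->C; (2,8):dx=-2,dy=-4->C; (2,9):dx=-3,dy=+4->D; (3,4):dx=-1,dy=-12->C
  (3,5):dx=-10,dy=-14->C; (3,6):dx=-7,dy=+3->D; (3,7):dx=-3,dy=-4->C; (3,8):dx=-8,dy=-9->C
  (3,9):dx=-9,dy=-1->C; (4,5):dx=-9,dy=-2->C; (4,6):dx=-6,dy=+15->D; (4,7):dx=-2,dy=+8->D
  (4,8):dx=-7,dy=+3->D; (4,9):dx=-8,dy=+11->D; (5,6):dx=+3,dy=+17->C; (5,7):dx=+7,dy=+10->C
  (5,8):dx=+2,dy=+5->C; (5,9):dx=+1,dy=+13->C; (6,7):dx=+4,dy=-7->D; (6,8):dx=-1,dy=-12->C
  (6,9):dx=-2,dy=-4->C; (7,8):dx=-5,dy=-5->C; (7,9):dx=-6,dy=+3->D; (8,9):dx=-1,dy=+8->D
Step 2: C = 20, D = 16, total pairs = 36.
Step 3: tau = (C - D)/(n(n-1)/2) = (20 - 16)/36 = 0.111111.
Step 4: Exact two-sided p-value (enumerate n! = 362880 permutations of y under H0): p = 0.761414.
Step 5: alpha = 0.05. fail to reject H0.

tau_b = 0.1111 (C=20, D=16), p = 0.761414, fail to reject H0.


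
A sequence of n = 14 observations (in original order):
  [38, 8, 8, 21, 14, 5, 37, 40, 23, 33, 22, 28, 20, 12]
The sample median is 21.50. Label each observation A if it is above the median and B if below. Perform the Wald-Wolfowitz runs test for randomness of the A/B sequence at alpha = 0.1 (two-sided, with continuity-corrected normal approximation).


Step 1: Compute median = 21.50; label A = above, B = below.
Labels in order: ABBBBBAAAAAABB  (n_A = 7, n_B = 7)
Step 2: Count runs R = 4.
Step 3: Under H0 (random ordering), E[R] = 2*n_A*n_B/(n_A+n_B) + 1 = 2*7*7/14 + 1 = 8.0000.
        Var[R] = 2*n_A*n_B*(2*n_A*n_B - n_A - n_B) / ((n_A+n_B)^2 * (n_A+n_B-1)) = 8232/2548 = 3.2308.
        SD[R] = 1.7974.
Step 4: Continuity-corrected z = (R + 0.5 - E[R]) / SD[R] = (4 + 0.5 - 8.0000) / 1.7974 = -1.9472.
Step 5: Two-sided p-value via normal approximation = 2*(1 - Phi(|z|)) = 0.051508.
Step 6: alpha = 0.1. reject H0.

R = 4, z = -1.9472, p = 0.051508, reject H0.


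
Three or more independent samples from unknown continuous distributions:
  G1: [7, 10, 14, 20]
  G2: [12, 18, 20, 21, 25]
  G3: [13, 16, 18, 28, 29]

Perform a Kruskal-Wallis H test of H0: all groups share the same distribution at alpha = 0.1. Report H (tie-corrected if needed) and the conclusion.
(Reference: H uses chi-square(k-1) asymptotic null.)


Step 1: Combine all N = 14 observations and assign midranks.
sorted (value, group, rank): (7,G1,1), (10,G1,2), (12,G2,3), (13,G3,4), (14,G1,5), (16,G3,6), (18,G2,7.5), (18,G3,7.5), (20,G1,9.5), (20,G2,9.5), (21,G2,11), (25,G2,12), (28,G3,13), (29,G3,14)
Step 2: Sum ranks within each group.
R_1 = 17.5 (n_1 = 4)
R_2 = 43 (n_2 = 5)
R_3 = 44.5 (n_3 = 5)
Step 3: H = 12/(N(N+1)) * sum(R_i^2/n_i) - 3(N+1)
     = 12/(14*15) * (17.5^2/4 + 43^2/5 + 44.5^2/5) - 3*15
     = 0.057143 * 842.413 - 45
     = 3.137857.
Step 4: Ties present; correction factor C = 1 - 12/(14^3 - 14) = 0.995604. Corrected H = 3.137857 / 0.995604 = 3.151711.
Step 5: Under H0, H ~ chi^2(2); p-value = 0.206831.
Step 6: alpha = 0.1. fail to reject H0.

H = 3.1517, df = 2, p = 0.206831, fail to reject H0.


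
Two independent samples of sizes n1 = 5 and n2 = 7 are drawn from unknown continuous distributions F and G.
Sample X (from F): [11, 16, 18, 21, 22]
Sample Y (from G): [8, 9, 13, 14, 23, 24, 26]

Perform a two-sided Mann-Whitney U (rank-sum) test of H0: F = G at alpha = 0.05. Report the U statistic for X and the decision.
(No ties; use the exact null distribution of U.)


Step 1: Combine and sort all 12 observations; assign midranks.
sorted (value, group): (8,Y), (9,Y), (11,X), (13,Y), (14,Y), (16,X), (18,X), (21,X), (22,X), (23,Y), (24,Y), (26,Y)
ranks: 8->1, 9->2, 11->3, 13->4, 14->5, 16->6, 18->7, 21->8, 22->9, 23->10, 24->11, 26->12
Step 2: Rank sum for X: R1 = 3 + 6 + 7 + 8 + 9 = 33.
Step 3: U_X = R1 - n1(n1+1)/2 = 33 - 5*6/2 = 33 - 15 = 18.
       U_Y = n1*n2 - U_X = 35 - 18 = 17.
Step 4: No ties, so the exact null distribution of U (based on enumerating the C(12,5) = 792 equally likely rank assignments) gives the two-sided p-value.
Step 5: p-value = 1.000000; compare to alpha = 0.05. fail to reject H0.

U_X = 18, p = 1.000000, fail to reject H0 at alpha = 0.05.


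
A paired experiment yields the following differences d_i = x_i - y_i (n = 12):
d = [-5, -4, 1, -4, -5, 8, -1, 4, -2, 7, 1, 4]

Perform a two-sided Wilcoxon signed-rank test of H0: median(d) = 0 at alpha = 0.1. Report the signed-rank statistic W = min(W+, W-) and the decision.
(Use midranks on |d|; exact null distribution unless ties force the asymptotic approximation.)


Step 1: Drop any zero differences (none here) and take |d_i|.
|d| = [5, 4, 1, 4, 5, 8, 1, 4, 2, 7, 1, 4]
Step 2: Midrank |d_i| (ties get averaged ranks).
ranks: |5|->9.5, |4|->6.5, |1|->2, |4|->6.5, |5|->9.5, |8|->12, |1|->2, |4|->6.5, |2|->4, |7|->11, |1|->2, |4|->6.5
Step 3: Attach original signs; sum ranks with positive sign and with negative sign.
W+ = 2 + 12 + 6.5 + 11 + 2 + 6.5 = 40
W- = 9.5 + 6.5 + 6.5 + 9.5 + 2 + 4 = 38
(Check: W+ + W- = 78 should equal n(n+1)/2 = 78.)
Step 4: Test statistic W = min(W+, W-) = 38.
Step 5: Ties in |d|, so use the tie-corrected normal approximation.
        E[W] = n(n+1)/4 = 12*13/4 = 39.
        Tie groups: |d|=1 (t=3), |d|=4 (t=4), |d|=5 (t=2); sum(t^3 - t) = 90.
        Var[W] = n(n+1)(2n+1)/24 - sum(t^3-t)/48 = 3900/24 - 90/48 = 160.625.
        z = (W - E[W]) / sqrt(Var[W]) = (38 - 39) / 12.6738 = -0.0789.
        Two-sided p = 2*Phi(z) = 0.937110.
Step 6: alpha = 0.1. fail to reject H0.

W+ = 40, W- = 38, W = min = 38, p = 0.937110, fail to reject H0.


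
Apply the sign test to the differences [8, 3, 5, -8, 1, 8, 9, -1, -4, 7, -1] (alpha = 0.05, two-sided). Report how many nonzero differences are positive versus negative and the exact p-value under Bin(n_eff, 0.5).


Step 1: Discard zero differences. Original n = 11; n_eff = number of nonzero differences = 11.
Nonzero differences (with sign): +8, +3, +5, -8, +1, +8, +9, -1, -4, +7, -1
Step 2: Count signs: positive = 7, negative = 4.
Step 3: Under H0: P(positive) = 0.5, so the number of positives S ~ Bin(11, 0.5).
Step 4: Two-sided exact p-value = sum of Bin(11,0.5) probabilities at or below the observed probability = 0.548828.
Step 5: alpha = 0.05. fail to reject H0.

n_eff = 11, pos = 7, neg = 4, p = 0.548828, fail to reject H0.


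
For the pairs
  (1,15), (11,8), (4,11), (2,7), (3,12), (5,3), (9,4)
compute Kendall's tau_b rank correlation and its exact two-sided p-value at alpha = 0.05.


Step 1: Enumerate the 21 unordered pairs (i,j) with i<j and classify each by sign(x_j-x_i) * sign(y_j-y_i).
  (1,2):dx=+10,dy=-7->D; (1,3):dx=+3,dy=-4->D; (1,4):dx=+1,dy=-8->D; (1,5):dx=+2,dy=-3->D
  (1,6):dx=+4,dy=-12->D; (1,7):dx=+8,dy=-11->D; (2,3):dx=-7,dy=+3->D; (2,4):dx=-9,dy=-1->C
  (2,5):dx=-8,dy=+4->D; (2,6):dx=-6,dy=-5->C; (2,7):dx=-2,dy=-4->C; (3,4):dx=-2,dy=-4->C
  (3,5):dx=-1,dy=+1->D; (3,6):dx=+1,dy=-8->D; (3,7):dx=+5,dy=-7->D; (4,5):dx=+1,dy=+5->C
  (4,6):dx=+3,dy=-4->D; (4,7):dx=+7,dy=-3->D; (5,6):dx=+2,dy=-9->D; (5,7):dx=+6,dy=-8->D
  (6,7):dx=+4,dy=+1->C
Step 2: C = 6, D = 15, total pairs = 21.
Step 3: tau = (C - D)/(n(n-1)/2) = (6 - 15)/21 = -0.428571.
Step 4: Exact two-sided p-value (enumerate n! = 5040 permutations of y under H0): p = 0.238889.
Step 5: alpha = 0.05. fail to reject H0.

tau_b = -0.4286 (C=6, D=15), p = 0.238889, fail to reject H0.


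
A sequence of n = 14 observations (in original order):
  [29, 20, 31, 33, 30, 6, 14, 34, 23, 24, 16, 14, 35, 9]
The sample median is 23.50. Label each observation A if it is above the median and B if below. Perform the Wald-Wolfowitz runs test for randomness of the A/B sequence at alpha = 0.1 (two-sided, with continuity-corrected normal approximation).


Step 1: Compute median = 23.50; label A = above, B = below.
Labels in order: ABAAABBABABBAB  (n_A = 7, n_B = 7)
Step 2: Count runs R = 10.
Step 3: Under H0 (random ordering), E[R] = 2*n_A*n_B/(n_A+n_B) + 1 = 2*7*7/14 + 1 = 8.0000.
        Var[R] = 2*n_A*n_B*(2*n_A*n_B - n_A - n_B) / ((n_A+n_B)^2 * (n_A+n_B-1)) = 8232/2548 = 3.2308.
        SD[R] = 1.7974.
Step 4: Continuity-corrected z = (R - 0.5 - E[R]) / SD[R] = (10 - 0.5 - 8.0000) / 1.7974 = 0.8345.
Step 5: Two-sided p-value via normal approximation = 2*(1 - Phi(|z|)) = 0.403986.
Step 6: alpha = 0.1. fail to reject H0.

R = 10, z = 0.8345, p = 0.403986, fail to reject H0.


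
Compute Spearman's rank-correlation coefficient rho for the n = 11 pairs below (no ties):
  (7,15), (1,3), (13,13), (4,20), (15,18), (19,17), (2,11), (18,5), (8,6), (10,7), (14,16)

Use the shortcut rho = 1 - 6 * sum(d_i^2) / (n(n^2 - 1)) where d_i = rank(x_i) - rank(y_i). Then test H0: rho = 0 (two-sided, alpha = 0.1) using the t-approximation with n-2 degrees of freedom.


Step 1: Rank x and y separately (midranks; no ties here).
rank(x): 7->4, 1->1, 13->7, 4->3, 15->9, 19->11, 2->2, 18->10, 8->5, 10->6, 14->8
rank(y): 15->7, 3->1, 13->6, 20->11, 18->10, 17->9, 11->5, 5->2, 6->3, 7->4, 16->8
Step 2: d_i = R_x(i) - R_y(i); compute d_i^2.
  (4-7)^2=9, (1-1)^2=0, (7-6)^2=1, (3-11)^2=64, (9-10)^2=1, (11-9)^2=4, (2-5)^2=9, (10-2)^2=64, (5-3)^2=4, (6-4)^2=4, (8-8)^2=0
sum(d^2) = 160.
Step 3: rho = 1 - 6*160 / (11*(11^2 - 1)) = 1 - 960/1320 = 0.272727.
Step 4: Under H0, t = rho * sqrt((n-2)/(1-rho^2)) = 0.8504 ~ t(9).
Step 5: Two-sided p-value from the t-distribution with 9 df = 0.417141.
Step 6: alpha = 0.1. fail to reject H0.

rho = 0.2727, p = 0.417141, fail to reject H0 at alpha = 0.1.


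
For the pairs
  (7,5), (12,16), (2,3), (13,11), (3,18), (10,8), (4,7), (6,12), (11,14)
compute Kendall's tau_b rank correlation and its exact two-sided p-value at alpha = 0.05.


Step 1: Enumerate the 36 unordered pairs (i,j) with i<j and classify each by sign(x_j-x_i) * sign(y_j-y_i).
  (1,2):dx=+5,dy=+11->C; (1,3):dx=-5,dy=-2->C; (1,4):dx=+6,dy=+6->C; (1,5):dx=-4,dy=+13->D
  (1,6):dx=+3,dy=+3->C; (1,7):dx=-3,dy=+2->D; (1,8):dx=-1,dy=+7->D; (1,9):dx=+4,dy=+9->C
  (2,3):dx=-10,dy=-13->C; (2,4):dx=+1,dy=-5->D; (2,5):dx=-9,dy=+2->D; (2,6):dx=-2,dy=-8->C
  (2,7):dx=-8,dy=-9->C; (2,8):dx=-6,dy=-4->C; (2,9):dx=-1,dy=-2->C; (3,4):dx=+11,dy=+8->C
  (3,5):dx=+1,dy=+15->C; (3,6):dx=+8,dy=+5->C; (3,7):dx=+2,dy=+4->C; (3,8):dx=+4,dy=+9->C
  (3,9):dx=+9,dy=+11->C; (4,5):dx=-10,dy=+7->D; (4,6):dx=-3,dy=-3->C; (4,7):dx=-9,dy=-4->C
  (4,8):dx=-7,dy=+1->D; (4,9):dx=-2,dy=+3->D; (5,6):dx=+7,dy=-10->D; (5,7):dx=+1,dy=-11->D
  (5,8):dx=+3,dy=-6->D; (5,9):dx=+8,dy=-4->D; (6,7):dx=-6,dy=-1->C; (6,8):dx=-4,dy=+4->D
  (6,9):dx=+1,dy=+6->C; (7,8):dx=+2,dy=+5->C; (7,9):dx=+7,dy=+7->C; (8,9):dx=+5,dy=+2->C
Step 2: C = 23, D = 13, total pairs = 36.
Step 3: tau = (C - D)/(n(n-1)/2) = (23 - 13)/36 = 0.277778.
Step 4: Exact two-sided p-value (enumerate n! = 362880 permutations of y under H0): p = 0.358488.
Step 5: alpha = 0.05. fail to reject H0.

tau_b = 0.2778 (C=23, D=13), p = 0.358488, fail to reject H0.


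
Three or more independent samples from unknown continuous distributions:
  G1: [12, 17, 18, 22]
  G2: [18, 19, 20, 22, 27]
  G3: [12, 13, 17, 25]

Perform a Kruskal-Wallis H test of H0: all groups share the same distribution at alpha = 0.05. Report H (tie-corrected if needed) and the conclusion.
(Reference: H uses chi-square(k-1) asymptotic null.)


Step 1: Combine all N = 13 observations and assign midranks.
sorted (value, group, rank): (12,G1,1.5), (12,G3,1.5), (13,G3,3), (17,G1,4.5), (17,G3,4.5), (18,G1,6.5), (18,G2,6.5), (19,G2,8), (20,G2,9), (22,G1,10.5), (22,G2,10.5), (25,G3,12), (27,G2,13)
Step 2: Sum ranks within each group.
R_1 = 23 (n_1 = 4)
R_2 = 47 (n_2 = 5)
R_3 = 21 (n_3 = 4)
Step 3: H = 12/(N(N+1)) * sum(R_i^2/n_i) - 3(N+1)
     = 12/(13*14) * (23^2/4 + 47^2/5 + 21^2/4) - 3*14
     = 0.065934 * 684.3 - 42
     = 3.118681.
Step 4: Ties present; correction factor C = 1 - 24/(13^3 - 13) = 0.989011. Corrected H = 3.118681 / 0.989011 = 3.153333.
Step 5: Under H0, H ~ chi^2(2); p-value = 0.206663.
Step 6: alpha = 0.05. fail to reject H0.

H = 3.1533, df = 2, p = 0.206663, fail to reject H0.


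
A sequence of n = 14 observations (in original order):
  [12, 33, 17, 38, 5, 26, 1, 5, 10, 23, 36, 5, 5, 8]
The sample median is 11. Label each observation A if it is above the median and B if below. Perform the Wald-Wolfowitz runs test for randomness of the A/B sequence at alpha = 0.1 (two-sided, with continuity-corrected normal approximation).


Step 1: Compute median = 11; label A = above, B = below.
Labels in order: AAAABABBBAABBB  (n_A = 7, n_B = 7)
Step 2: Count runs R = 6.
Step 3: Under H0 (random ordering), E[R] = 2*n_A*n_B/(n_A+n_B) + 1 = 2*7*7/14 + 1 = 8.0000.
        Var[R] = 2*n_A*n_B*(2*n_A*n_B - n_A - n_B) / ((n_A+n_B)^2 * (n_A+n_B-1)) = 8232/2548 = 3.2308.
        SD[R] = 1.7974.
Step 4: Continuity-corrected z = (R + 0.5 - E[R]) / SD[R] = (6 + 0.5 - 8.0000) / 1.7974 = -0.8345.
Step 5: Two-sided p-value via normal approximation = 2*(1 - Phi(|z|)) = 0.403986.
Step 6: alpha = 0.1. fail to reject H0.

R = 6, z = -0.8345, p = 0.403986, fail to reject H0.


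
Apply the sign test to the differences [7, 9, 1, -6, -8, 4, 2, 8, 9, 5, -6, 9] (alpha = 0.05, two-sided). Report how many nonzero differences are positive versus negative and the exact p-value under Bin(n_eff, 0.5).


Step 1: Discard zero differences. Original n = 12; n_eff = number of nonzero differences = 12.
Nonzero differences (with sign): +7, +9, +1, -6, -8, +4, +2, +8, +9, +5, -6, +9
Step 2: Count signs: positive = 9, negative = 3.
Step 3: Under H0: P(positive) = 0.5, so the number of positives S ~ Bin(12, 0.5).
Step 4: Two-sided exact p-value = sum of Bin(12,0.5) probabilities at or below the observed probability = 0.145996.
Step 5: alpha = 0.05. fail to reject H0.

n_eff = 12, pos = 9, neg = 3, p = 0.145996, fail to reject H0.


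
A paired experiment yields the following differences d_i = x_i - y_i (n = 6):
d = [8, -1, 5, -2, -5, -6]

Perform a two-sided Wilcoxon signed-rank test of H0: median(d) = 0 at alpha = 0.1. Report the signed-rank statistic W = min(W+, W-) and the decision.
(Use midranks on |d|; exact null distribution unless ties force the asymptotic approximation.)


Step 1: Drop any zero differences (none here) and take |d_i|.
|d| = [8, 1, 5, 2, 5, 6]
Step 2: Midrank |d_i| (ties get averaged ranks).
ranks: |8|->6, |1|->1, |5|->3.5, |2|->2, |5|->3.5, |6|->5
Step 3: Attach original signs; sum ranks with positive sign and with negative sign.
W+ = 6 + 3.5 = 9.5
W- = 1 + 2 + 3.5 + 5 = 11.5
(Check: W+ + W- = 21 should equal n(n+1)/2 = 21.)
Step 4: Test statistic W = min(W+, W-) = 9.5.
Step 5: Ties in |d|, so use the tie-corrected normal approximation.
        E[W] = n(n+1)/4 = 6*7/4 = 10.5.
        Tie groups: |d|=5 (t=2); sum(t^3 - t) = 6.
        Var[W] = n(n+1)(2n+1)/24 - sum(t^3-t)/48 = 546/24 - 6/48 = 22.625.
        z = (W - E[W]) / sqrt(Var[W]) = (9.5 - 10.5) / 4.7566 = -0.2102.
        Two-sided p = 2*Phi(z) = 0.833484.
Step 6: alpha = 0.1. fail to reject H0.

W+ = 9.5, W- = 11.5, W = min = 9.5, p = 0.833484, fail to reject H0.


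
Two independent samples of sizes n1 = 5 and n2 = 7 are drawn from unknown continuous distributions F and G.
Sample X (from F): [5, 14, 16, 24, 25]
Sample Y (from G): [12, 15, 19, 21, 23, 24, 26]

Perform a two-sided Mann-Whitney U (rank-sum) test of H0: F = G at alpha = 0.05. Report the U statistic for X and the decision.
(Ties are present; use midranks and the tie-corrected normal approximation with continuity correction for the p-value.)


Step 1: Combine and sort all 12 observations; assign midranks.
sorted (value, group): (5,X), (12,Y), (14,X), (15,Y), (16,X), (19,Y), (21,Y), (23,Y), (24,X), (24,Y), (25,X), (26,Y)
ranks: 5->1, 12->2, 14->3, 15->4, 16->5, 19->6, 21->7, 23->8, 24->9.5, 24->9.5, 25->11, 26->12
Step 2: Rank sum for X: R1 = 1 + 3 + 5 + 9.5 + 11 = 29.5.
Step 3: U_X = R1 - n1(n1+1)/2 = 29.5 - 5*6/2 = 29.5 - 15 = 14.5.
       U_Y = n1*n2 - U_X = 35 - 14.5 = 20.5.
Step 4: Ties are present, so use the tie-corrected normal approximation (with continuity correction) for the p-value.
Step 5: p-value = 0.684221; compare to alpha = 0.05. fail to reject H0.

U_X = 14.5, p = 0.684221, fail to reject H0 at alpha = 0.05.


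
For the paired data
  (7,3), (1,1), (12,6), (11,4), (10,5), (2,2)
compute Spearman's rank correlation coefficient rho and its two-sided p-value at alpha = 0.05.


Step 1: Rank x and y separately (midranks; no ties here).
rank(x): 7->3, 1->1, 12->6, 11->5, 10->4, 2->2
rank(y): 3->3, 1->1, 6->6, 4->4, 5->5, 2->2
Step 2: d_i = R_x(i) - R_y(i); compute d_i^2.
  (3-3)^2=0, (1-1)^2=0, (6-6)^2=0, (5-4)^2=1, (4-5)^2=1, (2-2)^2=0
sum(d^2) = 2.
Step 3: rho = 1 - 6*2 / (6*(6^2 - 1)) = 1 - 12/210 = 0.942857.
Step 4: Under H0, t = rho * sqrt((n-2)/(1-rho^2)) = 5.6595 ~ t(4).
Step 5: Two-sided p-value from the t-distribution with 4 df = 0.004805.
Step 6: alpha = 0.05. reject H0.

rho = 0.9429, p = 0.004805, reject H0 at alpha = 0.05.


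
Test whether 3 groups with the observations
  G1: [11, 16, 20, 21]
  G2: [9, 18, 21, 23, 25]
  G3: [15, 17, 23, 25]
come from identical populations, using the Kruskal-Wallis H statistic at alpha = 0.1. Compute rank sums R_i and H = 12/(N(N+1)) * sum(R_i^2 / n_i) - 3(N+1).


Step 1: Combine all N = 13 observations and assign midranks.
sorted (value, group, rank): (9,G2,1), (11,G1,2), (15,G3,3), (16,G1,4), (17,G3,5), (18,G2,6), (20,G1,7), (21,G1,8.5), (21,G2,8.5), (23,G2,10.5), (23,G3,10.5), (25,G2,12.5), (25,G3,12.5)
Step 2: Sum ranks within each group.
R_1 = 21.5 (n_1 = 4)
R_2 = 38.5 (n_2 = 5)
R_3 = 31 (n_3 = 4)
Step 3: H = 12/(N(N+1)) * sum(R_i^2/n_i) - 3(N+1)
     = 12/(13*14) * (21.5^2/4 + 38.5^2/5 + 31^2/4) - 3*14
     = 0.065934 * 652.263 - 42
     = 1.006319.
Step 4: Ties present; correction factor C = 1 - 18/(13^3 - 13) = 0.991758. Corrected H = 1.006319 / 0.991758 = 1.014681.
Step 5: Under H0, H ~ chi^2(2); p-value = 0.602095.
Step 6: alpha = 0.1. fail to reject H0.

H = 1.0147, df = 2, p = 0.602095, fail to reject H0.


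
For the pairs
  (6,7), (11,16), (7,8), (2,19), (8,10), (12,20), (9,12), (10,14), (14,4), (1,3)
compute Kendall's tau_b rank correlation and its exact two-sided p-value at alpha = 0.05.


Step 1: Enumerate the 45 unordered pairs (i,j) with i<j and classify each by sign(x_j-x_i) * sign(y_j-y_i).
  (1,2):dx=+5,dy=+9->C; (1,3):dx=+1,dy=+1->C; (1,4):dx=-4,dy=+12->D; (1,5):dx=+2,dy=+3->C
  (1,6):dx=+6,dy=+13->C; (1,7):dx=+3,dy=+5->C; (1,8):dx=+4,dy=+7->C; (1,9):dx=+8,dy=-3->D
  (1,10):dx=-5,dy=-4->C; (2,3):dx=-4,dy=-8->C; (2,4):dx=-9,dy=+3->D; (2,5):dx=-3,dy=-6->C
  (2,6):dx=+1,dy=+4->C; (2,7):dx=-2,dy=-4->C; (2,8):dx=-1,dy=-2->C; (2,9):dx=+3,dy=-12->D
  (2,10):dx=-10,dy=-13->C; (3,4):dx=-5,dy=+11->D; (3,5):dx=+1,dy=+2->C; (3,6):dx=+5,dy=+12->C
  (3,7):dx=+2,dy=+4->C; (3,8):dx=+3,dy=+6->C; (3,9):dx=+7,dy=-4->D; (3,10):dx=-6,dy=-5->C
  (4,5):dx=+6,dy=-9->D; (4,6):dx=+10,dy=+1->C; (4,7):dx=+7,dy=-7->D; (4,8):dx=+8,dy=-5->D
  (4,9):dx=+12,dy=-15->D; (4,10):dx=-1,dy=-16->C; (5,6):dx=+4,dy=+10->C; (5,7):dx=+1,dy=+2->C
  (5,8):dx=+2,dy=+4->C; (5,9):dx=+6,dy=-6->D; (5,10):dx=-7,dy=-7->C; (6,7):dx=-3,dy=-8->C
  (6,8):dx=-2,dy=-6->C; (6,9):dx=+2,dy=-16->D; (6,10):dx=-11,dy=-17->C; (7,8):dx=+1,dy=+2->C
  (7,9):dx=+5,dy=-8->D; (7,10):dx=-8,dy=-9->C; (8,9):dx=+4,dy=-10->D; (8,10):dx=-9,dy=-11->C
  (9,10):dx=-13,dy=-1->C
Step 2: C = 31, D = 14, total pairs = 45.
Step 3: tau = (C - D)/(n(n-1)/2) = (31 - 14)/45 = 0.377778.
Step 4: Exact two-sided p-value (enumerate n! = 3628800 permutations of y under H0): p = 0.155742.
Step 5: alpha = 0.05. fail to reject H0.

tau_b = 0.3778 (C=31, D=14), p = 0.155742, fail to reject H0.


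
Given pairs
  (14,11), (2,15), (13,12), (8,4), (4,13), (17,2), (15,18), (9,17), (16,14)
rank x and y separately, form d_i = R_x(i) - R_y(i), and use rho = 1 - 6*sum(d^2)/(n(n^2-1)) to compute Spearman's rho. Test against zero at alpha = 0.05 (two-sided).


Step 1: Rank x and y separately (midranks; no ties here).
rank(x): 14->6, 2->1, 13->5, 8->3, 4->2, 17->9, 15->7, 9->4, 16->8
rank(y): 11->3, 15->7, 12->4, 4->2, 13->5, 2->1, 18->9, 17->8, 14->6
Step 2: d_i = R_x(i) - R_y(i); compute d_i^2.
  (6-3)^2=9, (1-7)^2=36, (5-4)^2=1, (3-2)^2=1, (2-5)^2=9, (9-1)^2=64, (7-9)^2=4, (4-8)^2=16, (8-6)^2=4
sum(d^2) = 144.
Step 3: rho = 1 - 6*144 / (9*(9^2 - 1)) = 1 - 864/720 = -0.200000.
Step 4: Under H0, t = rho * sqrt((n-2)/(1-rho^2)) = -0.5401 ~ t(7).
Step 5: Two-sided p-value from the t-distribution with 7 df = 0.605901.
Step 6: alpha = 0.05. fail to reject H0.

rho = -0.2000, p = 0.605901, fail to reject H0 at alpha = 0.05.


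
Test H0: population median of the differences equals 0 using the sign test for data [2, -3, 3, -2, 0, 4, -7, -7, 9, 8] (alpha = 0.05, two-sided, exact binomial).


Step 1: Discard zero differences. Original n = 10; n_eff = number of nonzero differences = 9.
Nonzero differences (with sign): +2, -3, +3, -2, +4, -7, -7, +9, +8
Step 2: Count signs: positive = 5, negative = 4.
Step 3: Under H0: P(positive) = 0.5, so the number of positives S ~ Bin(9, 0.5).
Step 4: Two-sided exact p-value = sum of Bin(9,0.5) probabilities at or below the observed probability = 1.000000.
Step 5: alpha = 0.05. fail to reject H0.

n_eff = 9, pos = 5, neg = 4, p = 1.000000, fail to reject H0.


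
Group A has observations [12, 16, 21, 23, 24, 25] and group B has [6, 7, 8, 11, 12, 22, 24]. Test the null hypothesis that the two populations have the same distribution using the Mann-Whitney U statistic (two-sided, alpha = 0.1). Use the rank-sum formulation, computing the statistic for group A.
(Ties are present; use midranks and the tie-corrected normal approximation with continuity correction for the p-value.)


Step 1: Combine and sort all 13 observations; assign midranks.
sorted (value, group): (6,Y), (7,Y), (8,Y), (11,Y), (12,X), (12,Y), (16,X), (21,X), (22,Y), (23,X), (24,X), (24,Y), (25,X)
ranks: 6->1, 7->2, 8->3, 11->4, 12->5.5, 12->5.5, 16->7, 21->8, 22->9, 23->10, 24->11.5, 24->11.5, 25->13
Step 2: Rank sum for X: R1 = 5.5 + 7 + 8 + 10 + 11.5 + 13 = 55.
Step 3: U_X = R1 - n1(n1+1)/2 = 55 - 6*7/2 = 55 - 21 = 34.
       U_Y = n1*n2 - U_X = 42 - 34 = 8.
Step 4: Ties are present, so use the tie-corrected normal approximation (with continuity correction) for the p-value.
Step 5: p-value = 0.073351; compare to alpha = 0.1. reject H0.

U_X = 34, p = 0.073351, reject H0 at alpha = 0.1.


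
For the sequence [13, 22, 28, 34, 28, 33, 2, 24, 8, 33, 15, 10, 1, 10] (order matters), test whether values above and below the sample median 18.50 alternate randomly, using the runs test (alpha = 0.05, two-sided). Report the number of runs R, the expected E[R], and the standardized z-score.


Step 1: Compute median = 18.50; label A = above, B = below.
Labels in order: BAAAAABABABBBB  (n_A = 7, n_B = 7)
Step 2: Count runs R = 7.
Step 3: Under H0 (random ordering), E[R] = 2*n_A*n_B/(n_A+n_B) + 1 = 2*7*7/14 + 1 = 8.0000.
        Var[R] = 2*n_A*n_B*(2*n_A*n_B - n_A - n_B) / ((n_A+n_B)^2 * (n_A+n_B-1)) = 8232/2548 = 3.2308.
        SD[R] = 1.7974.
Step 4: Continuity-corrected z = (R + 0.5 - E[R]) / SD[R] = (7 + 0.5 - 8.0000) / 1.7974 = -0.2782.
Step 5: Two-sided p-value via normal approximation = 2*(1 - Phi(|z|)) = 0.780879.
Step 6: alpha = 0.05. fail to reject H0.

R = 7, z = -0.2782, p = 0.780879, fail to reject H0.


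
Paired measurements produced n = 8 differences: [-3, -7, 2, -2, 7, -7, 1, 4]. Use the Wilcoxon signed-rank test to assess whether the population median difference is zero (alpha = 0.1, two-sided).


Step 1: Drop any zero differences (none here) and take |d_i|.
|d| = [3, 7, 2, 2, 7, 7, 1, 4]
Step 2: Midrank |d_i| (ties get averaged ranks).
ranks: |3|->4, |7|->7, |2|->2.5, |2|->2.5, |7|->7, |7|->7, |1|->1, |4|->5
Step 3: Attach original signs; sum ranks with positive sign and with negative sign.
W+ = 2.5 + 7 + 1 + 5 = 15.5
W- = 4 + 7 + 2.5 + 7 = 20.5
(Check: W+ + W- = 36 should equal n(n+1)/2 = 36.)
Step 4: Test statistic W = min(W+, W-) = 15.5.
Step 5: Ties in |d|, so use the tie-corrected normal approximation.
        E[W] = n(n+1)/4 = 8*9/4 = 18.
        Tie groups: |d|=2 (t=2), |d|=7 (t=3); sum(t^3 - t) = 30.
        Var[W] = n(n+1)(2n+1)/24 - sum(t^3-t)/48 = 1224/24 - 30/48 = 50.375.
        z = (W - E[W]) / sqrt(Var[W]) = (15.5 - 18) / 7.0975 = -0.3522.
        Two-sided p = 2*Phi(z) = 0.724662.
Step 6: alpha = 0.1. fail to reject H0.

W+ = 15.5, W- = 20.5, W = min = 15.5, p = 0.724662, fail to reject H0.


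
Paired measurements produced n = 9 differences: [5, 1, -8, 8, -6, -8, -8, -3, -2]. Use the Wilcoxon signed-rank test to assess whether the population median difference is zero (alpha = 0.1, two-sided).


Step 1: Drop any zero differences (none here) and take |d_i|.
|d| = [5, 1, 8, 8, 6, 8, 8, 3, 2]
Step 2: Midrank |d_i| (ties get averaged ranks).
ranks: |5|->4, |1|->1, |8|->7.5, |8|->7.5, |6|->5, |8|->7.5, |8|->7.5, |3|->3, |2|->2
Step 3: Attach original signs; sum ranks with positive sign and with negative sign.
W+ = 4 + 1 + 7.5 = 12.5
W- = 7.5 + 5 + 7.5 + 7.5 + 3 + 2 = 32.5
(Check: W+ + W- = 45 should equal n(n+1)/2 = 45.)
Step 4: Test statistic W = min(W+, W-) = 12.5.
Step 5: Ties in |d|, so use the tie-corrected normal approximation.
        E[W] = n(n+1)/4 = 9*10/4 = 22.5.
        Tie groups: |d|=8 (t=4); sum(t^3 - t) = 60.
        Var[W] = n(n+1)(2n+1)/24 - sum(t^3-t)/48 = 1710/24 - 60/48 = 70.
        z = (W - E[W]) / sqrt(Var[W]) = (12.5 - 22.5) / 8.3666 = -1.1952.
        Two-sided p = 2*Phi(z) = 0.231998.
Step 6: alpha = 0.1. fail to reject H0.

W+ = 12.5, W- = 32.5, W = min = 12.5, p = 0.231998, fail to reject H0.


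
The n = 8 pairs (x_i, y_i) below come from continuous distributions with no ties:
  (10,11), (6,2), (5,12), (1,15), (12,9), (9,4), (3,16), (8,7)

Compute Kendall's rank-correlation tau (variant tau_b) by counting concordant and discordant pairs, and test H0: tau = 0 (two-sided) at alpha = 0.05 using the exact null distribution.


Step 1: Enumerate the 28 unordered pairs (i,j) with i<j and classify each by sign(x_j-x_i) * sign(y_j-y_i).
  (1,2):dx=-4,dy=-9->C; (1,3):dx=-5,dy=+1->D; (1,4):dx=-9,dy=+4->D; (1,5):dx=+2,dy=-2->D
  (1,6):dx=-1,dy=-7->C; (1,7):dx=-7,dy=+5->D; (1,8):dx=-2,dy=-4->C; (2,3):dx=-1,dy=+10->D
  (2,4):dx=-5,dy=+13->D; (2,5):dx=+6,dy=+7->C; (2,6):dx=+3,dy=+2->C; (2,7):dx=-3,dy=+14->D
  (2,8):dx=+2,dy=+5->C; (3,4):dx=-4,dy=+3->D; (3,5):dx=+7,dy=-3->D; (3,6):dx=+4,dy=-8->D
  (3,7):dx=-2,dy=+4->D; (3,8):dx=+3,dy=-5->D; (4,5):dx=+11,dy=-6->D; (4,6):dx=+8,dy=-11->D
  (4,7):dx=+2,dy=+1->C; (4,8):dx=+7,dy=-8->D; (5,6):dx=-3,dy=-5->C; (5,7):dx=-9,dy=+7->D
  (5,8):dx=-4,dy=-2->C; (6,7):dx=-6,dy=+12->D; (6,8):dx=-1,dy=+3->D; (7,8):dx=+5,dy=-9->D
Step 2: C = 9, D = 19, total pairs = 28.
Step 3: tau = (C - D)/(n(n-1)/2) = (9 - 19)/28 = -0.357143.
Step 4: Exact two-sided p-value (enumerate n! = 40320 permutations of y under H0): p = 0.275099.
Step 5: alpha = 0.05. fail to reject H0.

tau_b = -0.3571 (C=9, D=19), p = 0.275099, fail to reject H0.


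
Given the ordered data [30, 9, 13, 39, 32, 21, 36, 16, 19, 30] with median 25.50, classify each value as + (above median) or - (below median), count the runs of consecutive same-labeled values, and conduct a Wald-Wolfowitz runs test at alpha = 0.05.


Step 1: Compute median = 25.50; label A = above, B = below.
Labels in order: ABBAABABBA  (n_A = 5, n_B = 5)
Step 2: Count runs R = 7.
Step 3: Under H0 (random ordering), E[R] = 2*n_A*n_B/(n_A+n_B) + 1 = 2*5*5/10 + 1 = 6.0000.
        Var[R] = 2*n_A*n_B*(2*n_A*n_B - n_A - n_B) / ((n_A+n_B)^2 * (n_A+n_B-1)) = 2000/900 = 2.2222.
        SD[R] = 1.4907.
Step 4: Continuity-corrected z = (R - 0.5 - E[R]) / SD[R] = (7 - 0.5 - 6.0000) / 1.4907 = 0.3354.
Step 5: Two-sided p-value via normal approximation = 2*(1 - Phi(|z|)) = 0.737316.
Step 6: alpha = 0.05. fail to reject H0.

R = 7, z = 0.3354, p = 0.737316, fail to reject H0.


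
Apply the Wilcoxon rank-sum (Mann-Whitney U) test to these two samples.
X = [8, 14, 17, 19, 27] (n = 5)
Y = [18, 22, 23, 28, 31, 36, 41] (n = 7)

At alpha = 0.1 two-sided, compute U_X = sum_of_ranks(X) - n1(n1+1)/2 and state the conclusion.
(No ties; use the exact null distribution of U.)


Step 1: Combine and sort all 12 observations; assign midranks.
sorted (value, group): (8,X), (14,X), (17,X), (18,Y), (19,X), (22,Y), (23,Y), (27,X), (28,Y), (31,Y), (36,Y), (41,Y)
ranks: 8->1, 14->2, 17->3, 18->4, 19->5, 22->6, 23->7, 27->8, 28->9, 31->10, 36->11, 41->12
Step 2: Rank sum for X: R1 = 1 + 2 + 3 + 5 + 8 = 19.
Step 3: U_X = R1 - n1(n1+1)/2 = 19 - 5*6/2 = 19 - 15 = 4.
       U_Y = n1*n2 - U_X = 35 - 4 = 31.
Step 4: No ties, so the exact null distribution of U (based on enumerating the C(12,5) = 792 equally likely rank assignments) gives the two-sided p-value.
Step 5: p-value = 0.030303; compare to alpha = 0.1. reject H0.

U_X = 4, p = 0.030303, reject H0 at alpha = 0.1.


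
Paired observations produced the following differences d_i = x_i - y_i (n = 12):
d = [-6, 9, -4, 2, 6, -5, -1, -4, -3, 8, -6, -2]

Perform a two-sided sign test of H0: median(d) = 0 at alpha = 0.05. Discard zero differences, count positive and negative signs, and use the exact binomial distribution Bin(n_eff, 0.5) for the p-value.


Step 1: Discard zero differences. Original n = 12; n_eff = number of nonzero differences = 12.
Nonzero differences (with sign): -6, +9, -4, +2, +6, -5, -1, -4, -3, +8, -6, -2
Step 2: Count signs: positive = 4, negative = 8.
Step 3: Under H0: P(positive) = 0.5, so the number of positives S ~ Bin(12, 0.5).
Step 4: Two-sided exact p-value = sum of Bin(12,0.5) probabilities at or below the observed probability = 0.387695.
Step 5: alpha = 0.05. fail to reject H0.

n_eff = 12, pos = 4, neg = 8, p = 0.387695, fail to reject H0.


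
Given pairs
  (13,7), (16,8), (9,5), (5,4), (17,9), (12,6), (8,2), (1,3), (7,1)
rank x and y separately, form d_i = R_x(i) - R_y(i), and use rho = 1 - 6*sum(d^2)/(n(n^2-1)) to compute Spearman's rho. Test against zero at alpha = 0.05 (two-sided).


Step 1: Rank x and y separately (midranks; no ties here).
rank(x): 13->7, 16->8, 9->5, 5->2, 17->9, 12->6, 8->4, 1->1, 7->3
rank(y): 7->7, 8->8, 5->5, 4->4, 9->9, 6->6, 2->2, 3->3, 1->1
Step 2: d_i = R_x(i) - R_y(i); compute d_i^2.
  (7-7)^2=0, (8-8)^2=0, (5-5)^2=0, (2-4)^2=4, (9-9)^2=0, (6-6)^2=0, (4-2)^2=4, (1-3)^2=4, (3-1)^2=4
sum(d^2) = 16.
Step 3: rho = 1 - 6*16 / (9*(9^2 - 1)) = 1 - 96/720 = 0.866667.
Step 4: Under H0, t = rho * sqrt((n-2)/(1-rho^2)) = 4.5962 ~ t(7).
Step 5: Two-sided p-value from the t-distribution with 7 df = 0.002495.
Step 6: alpha = 0.05. reject H0.

rho = 0.8667, p = 0.002495, reject H0 at alpha = 0.05.


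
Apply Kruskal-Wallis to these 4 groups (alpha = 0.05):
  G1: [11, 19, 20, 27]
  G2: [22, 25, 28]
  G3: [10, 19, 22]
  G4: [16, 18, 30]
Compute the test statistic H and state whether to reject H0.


Step 1: Combine all N = 13 observations and assign midranks.
sorted (value, group, rank): (10,G3,1), (11,G1,2), (16,G4,3), (18,G4,4), (19,G1,5.5), (19,G3,5.5), (20,G1,7), (22,G2,8.5), (22,G3,8.5), (25,G2,10), (27,G1,11), (28,G2,12), (30,G4,13)
Step 2: Sum ranks within each group.
R_1 = 25.5 (n_1 = 4)
R_2 = 30.5 (n_2 = 3)
R_3 = 15 (n_3 = 3)
R_4 = 20 (n_4 = 3)
Step 3: H = 12/(N(N+1)) * sum(R_i^2/n_i) - 3(N+1)
     = 12/(13*14) * (25.5^2/4 + 30.5^2/3 + 15^2/3 + 20^2/3) - 3*14
     = 0.065934 * 680.979 - 42
     = 2.899725.
Step 4: Ties present; correction factor C = 1 - 12/(13^3 - 13) = 0.994505. Corrected H = 2.899725 / 0.994505 = 2.915746.
Step 5: Under H0, H ~ chi^2(3); p-value = 0.404799.
Step 6: alpha = 0.05. fail to reject H0.

H = 2.9157, df = 3, p = 0.404799, fail to reject H0.


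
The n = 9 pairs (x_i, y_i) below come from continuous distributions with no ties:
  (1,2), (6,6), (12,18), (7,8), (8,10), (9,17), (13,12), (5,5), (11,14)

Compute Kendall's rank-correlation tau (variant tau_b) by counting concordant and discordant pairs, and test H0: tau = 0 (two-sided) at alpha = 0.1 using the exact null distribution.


Step 1: Enumerate the 36 unordered pairs (i,j) with i<j and classify each by sign(x_j-x_i) * sign(y_j-y_i).
  (1,2):dx=+5,dy=+4->C; (1,3):dx=+11,dy=+16->C; (1,4):dx=+6,dy=+6->C; (1,5):dx=+7,dy=+8->C
  (1,6):dx=+8,dy=+15->C; (1,7):dx=+12,dy=+10->C; (1,8):dx=+4,dy=+3->C; (1,9):dx=+10,dy=+12->C
  (2,3):dx=+6,dy=+12->C; (2,4):dx=+1,dy=+2->C; (2,5):dx=+2,dy=+4->C; (2,6):dx=+3,dy=+11->C
  (2,7):dx=+7,dy=+6->C; (2,8):dx=-1,dy=-1->C; (2,9):dx=+5,dy=+8->C; (3,4):dx=-5,dy=-10->C
  (3,5):dx=-4,dy=-8->C; (3,6):dx=-3,dy=-1->C; (3,7):dx=+1,dy=-6->D; (3,8):dx=-7,dy=-13->C
  (3,9):dx=-1,dy=-4->C; (4,5):dx=+1,dy=+2->C; (4,6):dx=+2,dy=+9->C; (4,7):dx=+6,dy=+4->C
  (4,8):dx=-2,dy=-3->C; (4,9):dx=+4,dy=+6->C; (5,6):dx=+1,dy=+7->C; (5,7):dx=+5,dy=+2->C
  (5,8):dx=-3,dy=-5->C; (5,9):dx=+3,dy=+4->C; (6,7):dx=+4,dy=-5->D; (6,8):dx=-4,dy=-12->C
  (6,9):dx=+2,dy=-3->D; (7,8):dx=-8,dy=-7->C; (7,9):dx=-2,dy=+2->D; (8,9):dx=+6,dy=+9->C
Step 2: C = 32, D = 4, total pairs = 36.
Step 3: tau = (C - D)/(n(n-1)/2) = (32 - 4)/36 = 0.777778.
Step 4: Exact two-sided p-value (enumerate n! = 362880 permutations of y under H0): p = 0.002425.
Step 5: alpha = 0.1. reject H0.

tau_b = 0.7778 (C=32, D=4), p = 0.002425, reject H0.


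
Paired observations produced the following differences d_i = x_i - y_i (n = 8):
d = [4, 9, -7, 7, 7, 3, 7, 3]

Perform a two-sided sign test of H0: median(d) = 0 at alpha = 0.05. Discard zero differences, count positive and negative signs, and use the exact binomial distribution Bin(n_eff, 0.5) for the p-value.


Step 1: Discard zero differences. Original n = 8; n_eff = number of nonzero differences = 8.
Nonzero differences (with sign): +4, +9, -7, +7, +7, +3, +7, +3
Step 2: Count signs: positive = 7, negative = 1.
Step 3: Under H0: P(positive) = 0.5, so the number of positives S ~ Bin(8, 0.5).
Step 4: Two-sided exact p-value = sum of Bin(8,0.5) probabilities at or below the observed probability = 0.070312.
Step 5: alpha = 0.05. fail to reject H0.

n_eff = 8, pos = 7, neg = 1, p = 0.070312, fail to reject H0.


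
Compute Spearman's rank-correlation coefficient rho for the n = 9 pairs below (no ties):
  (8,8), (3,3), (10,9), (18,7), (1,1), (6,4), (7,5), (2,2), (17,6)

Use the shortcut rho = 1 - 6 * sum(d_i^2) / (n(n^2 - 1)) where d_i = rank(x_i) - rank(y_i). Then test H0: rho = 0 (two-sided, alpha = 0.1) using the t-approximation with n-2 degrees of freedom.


Step 1: Rank x and y separately (midranks; no ties here).
rank(x): 8->6, 3->3, 10->7, 18->9, 1->1, 6->4, 7->5, 2->2, 17->8
rank(y): 8->8, 3->3, 9->9, 7->7, 1->1, 4->4, 5->5, 2->2, 6->6
Step 2: d_i = R_x(i) - R_y(i); compute d_i^2.
  (6-8)^2=4, (3-3)^2=0, (7-9)^2=4, (9-7)^2=4, (1-1)^2=0, (4-4)^2=0, (5-5)^2=0, (2-2)^2=0, (8-6)^2=4
sum(d^2) = 16.
Step 3: rho = 1 - 6*16 / (9*(9^2 - 1)) = 1 - 96/720 = 0.866667.
Step 4: Under H0, t = rho * sqrt((n-2)/(1-rho^2)) = 4.5962 ~ t(7).
Step 5: Two-sided p-value from the t-distribution with 7 df = 0.002495.
Step 6: alpha = 0.1. reject H0.

rho = 0.8667, p = 0.002495, reject H0 at alpha = 0.1.
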